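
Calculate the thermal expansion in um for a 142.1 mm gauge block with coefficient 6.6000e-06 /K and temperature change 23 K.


dL = L * alpha * dT
= 142.1 * 6.6000e-06 * 23
= 0.0215708 mm
dL_um = 0.0215708 * 1000 = 21.5708 um

21.5708


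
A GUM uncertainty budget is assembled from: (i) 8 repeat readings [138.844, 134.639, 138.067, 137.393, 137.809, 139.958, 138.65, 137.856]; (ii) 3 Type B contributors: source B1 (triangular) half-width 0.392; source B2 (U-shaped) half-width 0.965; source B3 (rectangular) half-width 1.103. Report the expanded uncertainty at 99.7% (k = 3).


mean = (138.844 + 134.639 + 138.067 + 137.393 + 137.809 + 139.958 + 138.65 + 137.856) / 8 = 137.902
s = sqrt(sum((x - mean)^2)/(n-1)) = 1.5407903
u_A = s / sqrt(n) = 1.5407903 / sqrt(8) = 0.54475163
u_B1 = 0.392 / sqrt(6) = 0.16003333
u_B2 = 0.965 / sqrt(2) = 0.68235804
u_B3 = 1.103 / sqrt(3) = 0.63681735
uc = sqrt(0.54475163^2 + 0.16003333^2 + 0.68235804^2 + 0.63681735^2) = 1.0924806
U = k * uc = 3 * 1.0924806
U = 3.2774

3.2774


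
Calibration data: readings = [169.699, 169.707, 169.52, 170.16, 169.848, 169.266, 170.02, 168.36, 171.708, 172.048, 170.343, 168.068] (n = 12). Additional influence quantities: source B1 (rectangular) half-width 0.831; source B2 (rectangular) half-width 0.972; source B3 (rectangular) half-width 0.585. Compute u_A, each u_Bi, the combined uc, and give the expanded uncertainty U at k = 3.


mean = (169.699 + 169.707 + 169.52 + 170.16 + 169.848 + 169.266 + 170.02 + 168.36 + 171.708 + 172.048 + 170.343 + 168.068) / 12 = 169.8955833
s = sqrt(sum((x - mean)^2)/(n-1)) = 1.1487272
u_A = s / sqrt(n) = 1.1487272 / sqrt(12) = 0.33160898
u_B1 = 0.831 / sqrt(3) = 0.47977807
u_B2 = 0.972 / sqrt(3) = 0.56118446
u_B3 = 0.585 / sqrt(3) = 0.33774991
uc = sqrt(0.33160898^2 + 0.47977807^2 + 0.56118446^2 + 0.33774991^2) = 0.87701454
U = k * uc = 3 * 0.87701454
U = 2.6310

2.6310


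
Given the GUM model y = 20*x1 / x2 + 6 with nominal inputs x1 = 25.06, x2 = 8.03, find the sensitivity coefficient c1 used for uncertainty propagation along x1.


y = 20*x1 / x2 + 6
dy/dx1 = 20/x2
Evaluate at x2 = 8.03: c1 = 20 / 8.03
c1 = 2.4907

2.4907


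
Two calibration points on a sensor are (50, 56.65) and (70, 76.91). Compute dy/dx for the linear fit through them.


slope = (y2 - y1) / (x2 - x1)
= (76.91 - 56.65) / (70 - 50)
= 20.2600 / 20
= 1.0130

1.0130


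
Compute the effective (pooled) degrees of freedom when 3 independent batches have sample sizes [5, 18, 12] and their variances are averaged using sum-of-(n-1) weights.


nu = sum_i (n_i - 1)
nu = ((5 - 1) + (18 - 1) + (12 - 1))
nu = 4 + 17 + 11
nu = 32

32


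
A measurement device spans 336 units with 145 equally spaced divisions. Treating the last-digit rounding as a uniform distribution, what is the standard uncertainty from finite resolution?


resolution = range / divisions
resolution = 336 / 145 = 2.3172414
u_res = resolution / (2*sqrt(3))
u_res = 2.3172414 / 3.4641016
u_res = 0.6689

0.6689


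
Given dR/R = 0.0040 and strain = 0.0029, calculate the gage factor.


GF = (dR/R) / epsilon
= 0.0040 / 0.0029
= 1.3793

1.3793


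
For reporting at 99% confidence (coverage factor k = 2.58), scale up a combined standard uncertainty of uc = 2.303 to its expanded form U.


U = k * uc
U = 2.58 * 2.303
U = 5.9417

5.9417


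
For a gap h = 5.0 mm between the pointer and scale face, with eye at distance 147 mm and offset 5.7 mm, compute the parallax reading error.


error = h * offset / d
= 5.0 * 5.7 / 147
= 0.1939

0.1939


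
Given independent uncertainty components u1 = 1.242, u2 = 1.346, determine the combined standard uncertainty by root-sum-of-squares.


uc = sqrt(1.242^2 + 1.346^2)
uc = sqrt(3.35428)
uc = 1.8315

1.8315


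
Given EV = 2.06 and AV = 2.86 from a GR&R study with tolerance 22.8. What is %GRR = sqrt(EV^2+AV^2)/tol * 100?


GRR = sqrt(EV^2 + AV^2) = sqrt(2.06^2 + 2.86^2) = 3.524656
%GRR = GRR / tol * 100 = 3.524656 / 22.8 * 100
%GRR = 15.4590

15.4590


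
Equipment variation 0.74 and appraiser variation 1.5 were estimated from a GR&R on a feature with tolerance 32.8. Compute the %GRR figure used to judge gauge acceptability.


GRR = sqrt(EV^2 + AV^2) = sqrt(0.74^2 + 1.5^2) = 1.6726028
%GRR = GRR / tol * 100 = 1.6726028 / 32.8 * 100
%GRR = 5.0994

5.0994


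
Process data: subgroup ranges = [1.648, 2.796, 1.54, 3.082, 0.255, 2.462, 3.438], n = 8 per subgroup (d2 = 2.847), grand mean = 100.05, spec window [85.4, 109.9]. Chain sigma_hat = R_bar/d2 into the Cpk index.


R_bar = (1.648 + 2.796 + 1.54 + 3.082 + 0.255 + 2.462 + 3.438) / 7 = 2.1744286
sigma = R_bar / d2 = 2.1744286 / 2.847 = 0.76376136
Cp = (USL - LSL)/(6*sigma) = (109.9 - 85.4)/(6*0.76376136) = 5.3463
Cpu = (109.9 - 100.05)/(3*0.76376136) = 4.2989
Cpl = (100.05 - 85.4)/(3*0.76376136) = 6.3938
Cpk = min(Cpu, Cpl) = 4.2989

4.2989


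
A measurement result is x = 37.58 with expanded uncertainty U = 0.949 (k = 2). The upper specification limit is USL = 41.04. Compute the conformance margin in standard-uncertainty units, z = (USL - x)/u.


u = U / k = 0.949 / 2 = 0.4745
margin = |USL - x| = |41.04 - 37.58| = 3.46
z = margin / u = 3.46 / 0.4745
z = 7.2919

7.2919


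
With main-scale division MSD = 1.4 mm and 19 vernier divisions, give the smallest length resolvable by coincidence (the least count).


LC = MSD / n_div
= 1.4 / 19
= 0.0737

0.0737


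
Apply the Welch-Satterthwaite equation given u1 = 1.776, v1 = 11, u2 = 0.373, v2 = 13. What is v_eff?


uc = sqrt(u1^2 + u2^2) = sqrt(1.776^2 + 0.373^2) = 1.8147465
v_eff = uc^4 / (u1^4/v1 + u2^4/v2)
= 1.8147465^4 / (1.776^4/11 + 0.373^4/13)
= 10.845857 / 0.90592774
v_eff = 11.9721

11.9721


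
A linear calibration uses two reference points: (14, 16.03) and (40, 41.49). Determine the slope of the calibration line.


slope = (y2 - y1) / (x2 - x1)
= (41.49 - 16.03) / (40 - 14)
= 25.4600 / 26
= 0.9792

0.9792


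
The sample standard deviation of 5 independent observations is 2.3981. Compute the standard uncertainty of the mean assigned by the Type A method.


u_A = s / sqrt(n)
u_A = 2.3981 / sqrt(5)
u_A = 2.3981 / 2.236068
u_A = 1.0725

1.0725


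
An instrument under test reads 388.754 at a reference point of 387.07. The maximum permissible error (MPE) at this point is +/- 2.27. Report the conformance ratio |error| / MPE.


e = indication - reference = 388.754 - 387.07 = 1.6840
|e| = 1.6840
ratio = |e| / MPE = 1.6840 / 2.27
ratio = 0.7419

0.7419


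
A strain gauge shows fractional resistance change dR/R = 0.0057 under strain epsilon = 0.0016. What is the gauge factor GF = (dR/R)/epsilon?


GF = (dR/R) / epsilon
= 0.0057 / 0.0016
= 3.5625

3.5625


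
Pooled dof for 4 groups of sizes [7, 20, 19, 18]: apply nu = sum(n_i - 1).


nu = sum_i (n_i - 1)
nu = ((7 - 1) + (20 - 1) + (19 - 1) + (18 - 1))
nu = 6 + 19 + 18 + 17
nu = 60

60


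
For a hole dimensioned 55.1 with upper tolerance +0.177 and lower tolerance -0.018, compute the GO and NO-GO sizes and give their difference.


GO = nominal - lower_tol (smallest hole = maximum material condition)
GO = 55.1 - 0.018 = 55.082
NO-GO = nominal + upper_tol (largest hole = least material condition)
NO-GO = 55.1 + 0.177 = 55.277
spread = NO-GO - GO = 55.277 - 55.082 = 0.1950

0.1950


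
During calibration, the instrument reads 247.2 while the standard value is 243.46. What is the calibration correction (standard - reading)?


Correction = standard - reading
= 243.46 - 247.2
= -3.7400

-3.7400


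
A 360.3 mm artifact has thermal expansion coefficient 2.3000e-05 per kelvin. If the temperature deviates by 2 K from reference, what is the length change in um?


dL = L * alpha * dT
= 360.3 * 2.3000e-05 * 2
= 0.0165738 mm
dL_um = 0.0165738 * 1000 = 16.5738 um

16.5738


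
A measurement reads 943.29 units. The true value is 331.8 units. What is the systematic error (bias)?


Systematic error = measured - true
= 943.29 - 331.8
= 611.4900

611.4900


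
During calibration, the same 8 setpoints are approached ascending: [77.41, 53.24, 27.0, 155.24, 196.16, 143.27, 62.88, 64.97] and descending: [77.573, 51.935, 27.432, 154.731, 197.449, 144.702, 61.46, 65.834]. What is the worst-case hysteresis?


|77.41 - 77.573| = 0.1630
|53.24 - 51.935| = 1.3050
|27.0 - 27.432| = 0.4320
|155.24 - 154.731| = 0.5090
|196.16 - 197.449| = 1.2890
|143.27 - 144.702| = 1.4320
|62.88 - 61.46| = 1.4200
|64.97 - 65.834| = 0.8640
hysteresis = max(diffs) = 1.4320

1.4320


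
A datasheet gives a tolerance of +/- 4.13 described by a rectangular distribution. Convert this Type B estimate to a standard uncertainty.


u_B = half_width / sqrt(3)
u_B = 4.13 / 1.7320508
u_B = 2.3845

2.3845


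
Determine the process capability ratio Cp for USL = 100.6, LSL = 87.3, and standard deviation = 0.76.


Cp = (USL - LSL) / (6 * sigma)
= (100.6 - 87.3) / (6 * 0.76)
= 13.3000 / 4.5600
= 2.9167

2.9167


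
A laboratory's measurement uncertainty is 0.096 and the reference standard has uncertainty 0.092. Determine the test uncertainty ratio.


TUR = u_lab / u_ref
= 0.096 / 0.092
= 1.0435

1.0435


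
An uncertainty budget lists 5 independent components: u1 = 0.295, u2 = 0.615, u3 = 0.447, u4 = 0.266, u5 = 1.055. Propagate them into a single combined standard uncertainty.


uc = sqrt(0.295^2 + 0.615^2 + 0.447^2 + 0.266^2 + 1.055^2)
uc = sqrt(1.84884)
uc = 1.3597

1.3597


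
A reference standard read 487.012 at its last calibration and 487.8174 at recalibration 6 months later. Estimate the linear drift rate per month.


rate = (v2 - v1) / months
= (487.8174 - 487.012) / 6
= 0.8054 / 6
= 0.1342

0.1342


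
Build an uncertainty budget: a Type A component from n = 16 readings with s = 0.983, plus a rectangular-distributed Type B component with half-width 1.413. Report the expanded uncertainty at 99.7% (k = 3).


u_A = s / sqrt(n) = 0.983 / sqrt(16) = 0.24575
u_B = half_width / sqrt(3) = 1.413 / sqrt(3) = 0.81579593
uc = sqrt(u_A^2 + u_B^2) = sqrt(0.24575^2 + 0.81579593^2) = 0.85200708
U = k * uc = 3 * 0.85200708
U = 2.5560

2.5560


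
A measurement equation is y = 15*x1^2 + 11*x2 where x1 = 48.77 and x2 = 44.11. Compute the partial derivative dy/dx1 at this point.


y = 15*x1^2 + 11*x2
dy/dx1 = 2*15*x1
Evaluate at x1 = 48.77: c1 = 30 * 48.77
c1 = 1463.1000

1463.1000


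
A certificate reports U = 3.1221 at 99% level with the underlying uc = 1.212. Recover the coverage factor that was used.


k = U / uc
k = 3.1221 / 1.212
k = 2.576

2.576


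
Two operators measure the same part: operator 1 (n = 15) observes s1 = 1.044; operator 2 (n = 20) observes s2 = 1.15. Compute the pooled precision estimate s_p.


s_p = sqrt(((n1-1)*s1^2 + (n2-1)*s2^2) / (n1+n2-2))
numerator = (15-1)*1.044^2 + (20-1)*1.15^2 = 15.259104 + 25.1275 = 40.386604
denominator = 15 + 20 - 2 = 33
s_p^2 = 40.386604 / 33 = 1.2238365
s_p = sqrt(1.2238365) = 1.1063

1.1063


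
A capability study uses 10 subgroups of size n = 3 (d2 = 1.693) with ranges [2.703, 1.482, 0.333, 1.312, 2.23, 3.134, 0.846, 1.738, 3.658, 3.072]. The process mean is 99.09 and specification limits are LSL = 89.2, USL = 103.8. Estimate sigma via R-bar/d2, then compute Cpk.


R_bar = (2.703 + 1.482 + 0.333 + 1.312 + 2.23 + 3.134 + 0.846 + 1.738 + 3.658 + 3.072) / 10 = 2.0508
sigma = R_bar / d2 = 2.0508 / 1.693 = 1.2113408
Cp = (USL - LSL)/(6*sigma) = (103.8 - 89.2)/(6*1.2113408) = 2.0088
Cpu = (103.8 - 99.09)/(3*1.2113408) = 1.2961
Cpl = (99.09 - 89.2)/(3*1.2113408) = 2.7215
Cpk = min(Cpu, Cpl) = 1.2961

1.2961


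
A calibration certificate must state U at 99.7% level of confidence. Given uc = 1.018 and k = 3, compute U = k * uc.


U = k * uc
U = 3 * 1.018
U = 3.0540

3.0540


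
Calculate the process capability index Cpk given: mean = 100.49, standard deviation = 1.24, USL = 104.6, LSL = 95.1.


Cpu = (USL - mean) / (3*sigma) = (104.6 - 100.49) / (3*1.24) = 1.1048
Cpl = (mean - LSL) / (3*sigma) = (100.49 - 95.1) / (3*1.24) = 1.4489
Cpk = min(Cpu, Cpl) = 1.1048

1.1048


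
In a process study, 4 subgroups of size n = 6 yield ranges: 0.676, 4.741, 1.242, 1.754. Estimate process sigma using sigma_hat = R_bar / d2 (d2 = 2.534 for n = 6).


R_bar = (0.676 + 4.741 + 1.242 + 1.754) / 4
R_bar = 8.413 / 4 = 2.10325
sigma_hat = R_bar / d2 = 2.10325 / 2.534 = 0.8300

0.8300


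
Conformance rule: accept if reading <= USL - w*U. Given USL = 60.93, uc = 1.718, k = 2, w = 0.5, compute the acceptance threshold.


U = k * uc = 2 * 1.718 = 3.436
guard band g = w * U = 0.5 * 3.436 = 1.718
AL = USL - g = 60.93 - 1.718
AL = 59.2120

59.2120


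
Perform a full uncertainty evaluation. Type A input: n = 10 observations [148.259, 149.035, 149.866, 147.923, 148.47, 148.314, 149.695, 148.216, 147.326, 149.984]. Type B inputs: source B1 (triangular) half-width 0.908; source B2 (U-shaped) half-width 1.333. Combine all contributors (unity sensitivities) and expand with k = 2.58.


mean = (148.259 + 149.035 + 149.866 + 147.923 + 148.47 + 148.314 + 149.695 + 148.216 + 147.326 + 149.984) / 10 = 148.7088
s = sqrt(sum((x - mean)^2)/(n-1)) = 0.89640799
u_A = s / sqrt(n) = 0.89640799 / sqrt(10) = 0.2834691
u_B1 = 0.908 / sqrt(6) = 0.37068945
u_B2 = 1.333 / sqrt(2) = 0.94257334
uc = sqrt(0.2834691^2 + 0.37068945^2 + 0.94257334^2) = 1.0517651
U = k * uc = 2.58 * 1.0517651
U = 2.7136

2.7136


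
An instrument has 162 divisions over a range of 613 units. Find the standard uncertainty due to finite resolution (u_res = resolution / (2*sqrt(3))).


resolution = range / divisions
resolution = 613 / 162 = 3.7839506
u_res = resolution / (2*sqrt(3))
u_res = 3.7839506 / 3.4641016
u_res = 1.0923

1.0923


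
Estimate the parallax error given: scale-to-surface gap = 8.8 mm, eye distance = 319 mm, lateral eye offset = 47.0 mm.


error = h * offset / d
= 8.8 * 47.0 / 319
= 1.2966

1.2966


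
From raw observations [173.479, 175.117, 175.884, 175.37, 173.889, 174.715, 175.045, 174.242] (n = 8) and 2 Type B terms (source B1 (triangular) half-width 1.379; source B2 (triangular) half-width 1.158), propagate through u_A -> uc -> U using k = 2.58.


mean = (173.479 + 175.117 + 175.884 + 175.37 + 173.889 + 174.715 + 175.045 + 174.242) / 8 = 174.717625
s = sqrt(sum((x - mean)^2)/(n-1)) = 0.8017602
u_A = s / sqrt(n) = 0.8017602 / sqrt(8) = 0.28346504
u_B1 = 1.379 / sqrt(6) = 0.56297439
u_B2 = 1.158 / sqrt(6) = 0.47275152
uc = sqrt(0.28346504^2 + 0.56297439^2 + 0.47275152^2) = 0.78790012
U = k * uc = 2.58 * 0.78790012
U = 2.0328

2.0328


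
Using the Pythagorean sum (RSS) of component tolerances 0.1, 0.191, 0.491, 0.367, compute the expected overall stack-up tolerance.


RSS = sqrt(0.1^2 + 0.191^2 + 0.491^2 + 0.367^2)
= sqrt(0.422251)
= 0.6498

0.6498


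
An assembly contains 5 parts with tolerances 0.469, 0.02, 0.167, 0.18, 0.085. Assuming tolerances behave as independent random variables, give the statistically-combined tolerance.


RSS = sqrt(0.469^2 + 0.02^2 + 0.167^2 + 0.18^2 + 0.085^2)
= sqrt(0.287875)
= 0.5365

0.5365


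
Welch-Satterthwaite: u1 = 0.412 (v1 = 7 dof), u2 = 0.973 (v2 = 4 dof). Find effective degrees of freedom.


uc = sqrt(u1^2 + u2^2) = sqrt(0.412^2 + 0.973^2) = 1.0566329
v_eff = uc^4 / (u1^4/v1 + u2^4/v2)
= 1.0566329^4 / (0.412^4/7 + 0.973^4/4)
= 1.2465122 / 0.2281901
v_eff = 5.4626

5.4626


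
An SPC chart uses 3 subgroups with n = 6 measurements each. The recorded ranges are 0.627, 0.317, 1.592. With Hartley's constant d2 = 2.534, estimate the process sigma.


R_bar = (0.627 + 0.317 + 1.592) / 3
R_bar = 2.536 / 3 = 0.84533333
sigma_hat = R_bar / d2 = 0.84533333 / 2.534 = 0.3336

0.3336


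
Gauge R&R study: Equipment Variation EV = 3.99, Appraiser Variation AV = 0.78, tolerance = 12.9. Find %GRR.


GRR = sqrt(EV^2 + AV^2) = sqrt(3.99^2 + 0.78^2) = 4.0655258
%GRR = GRR / tol * 100 = 4.0655258 / 12.9 * 100
%GRR = 31.5157

31.5157


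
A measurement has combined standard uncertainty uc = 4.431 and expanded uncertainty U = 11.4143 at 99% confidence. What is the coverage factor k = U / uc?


k = U / uc
k = 11.4143 / 4.431
k = 2.576

2.576


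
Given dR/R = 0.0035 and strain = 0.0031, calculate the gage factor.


GF = (dR/R) / epsilon
= 0.0035 / 0.0031
= 1.1290

1.1290


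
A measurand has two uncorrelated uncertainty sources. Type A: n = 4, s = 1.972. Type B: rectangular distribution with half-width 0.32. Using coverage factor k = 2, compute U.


u_A = s / sqrt(n) = 1.972 / sqrt(4) = 0.986
u_B = half_width / sqrt(3) = 0.32 / sqrt(3) = 0.18475209
uc = sqrt(u_A^2 + u_B^2) = sqrt(0.986^2 + 0.18475209^2) = 1.0031597
U = k * uc = 2 * 1.0031597
U = 2.0063

2.0063


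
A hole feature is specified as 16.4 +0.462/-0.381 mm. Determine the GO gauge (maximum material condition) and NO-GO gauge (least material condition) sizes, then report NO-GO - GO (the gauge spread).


GO = nominal - lower_tol (smallest hole = maximum material condition)
GO = 16.4 - 0.381 = 16.019
NO-GO = nominal + upper_tol (largest hole = least material condition)
NO-GO = 16.4 + 0.462 = 16.862
spread = NO-GO - GO = 16.862 - 16.019 = 0.8430

0.8430


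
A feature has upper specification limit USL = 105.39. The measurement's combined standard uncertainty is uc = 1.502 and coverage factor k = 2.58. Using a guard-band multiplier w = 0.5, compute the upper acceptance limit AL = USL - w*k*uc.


U = k * uc = 2.58 * 1.502 = 3.87516
guard band g = w * U = 0.5 * 3.87516 = 1.93758
AL = USL - g = 105.39 - 1.93758
AL = 103.4524

103.4524


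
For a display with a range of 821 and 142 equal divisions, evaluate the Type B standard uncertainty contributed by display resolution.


resolution = range / divisions
resolution = 821 / 142 = 5.7816901
u_res = resolution / (2*sqrt(3))
u_res = 5.7816901 / 3.4641016
u_res = 1.6690

1.6690


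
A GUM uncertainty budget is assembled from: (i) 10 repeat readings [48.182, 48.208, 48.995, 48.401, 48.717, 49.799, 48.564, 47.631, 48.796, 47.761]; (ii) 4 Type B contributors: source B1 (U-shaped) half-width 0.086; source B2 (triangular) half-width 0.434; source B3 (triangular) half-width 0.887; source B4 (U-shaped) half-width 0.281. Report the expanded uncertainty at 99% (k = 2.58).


mean = (48.182 + 48.208 + 48.995 + 48.401 + 48.717 + 49.799 + 48.564 + 47.631 + 48.796 + 47.761) / 10 = 48.5054
s = sqrt(sum((x - mean)^2)/(n-1)) = 0.6296742
u_A = s / sqrt(n) = 0.6296742 / sqrt(10) = 0.19912047
u_B1 = 0.086 / sqrt(2) = 0.060811183
u_B2 = 0.434 / sqrt(6) = 0.17717976
u_B3 = 0.887 / sqrt(6) = 0.36211623
u_B4 = 0.281 / sqrt(2) = 0.19869701
uc = sqrt(0.19912047^2 + 0.060811183^2 + 0.17717976^2 + 0.36211623^2 + 0.19869701^2) = 0.49532645
U = k * uc = 2.58 * 0.49532645
U = 1.2779

1.2779


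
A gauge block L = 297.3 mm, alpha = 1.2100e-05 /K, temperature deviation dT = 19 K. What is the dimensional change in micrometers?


dL = L * alpha * dT
= 297.3 * 1.2100e-05 * 19
= 0.0683493 mm
dL_um = 0.0683493 * 1000 = 68.3493 um

68.3493


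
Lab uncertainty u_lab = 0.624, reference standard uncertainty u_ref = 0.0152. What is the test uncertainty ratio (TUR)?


TUR = u_lab / u_ref
= 0.624 / 0.0152
= 41.0526

41.0526


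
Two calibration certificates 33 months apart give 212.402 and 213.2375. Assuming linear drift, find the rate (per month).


rate = (v2 - v1) / months
= (213.2375 - 212.402) / 33
= 0.8355 / 33
= 0.0253

0.0253


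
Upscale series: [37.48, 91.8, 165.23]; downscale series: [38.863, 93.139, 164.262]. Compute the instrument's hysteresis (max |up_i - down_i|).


|37.48 - 38.863| = 1.3830
|91.8 - 93.139| = 1.3390
|165.23 - 164.262| = 0.9680
hysteresis = max(diffs) = 1.3830

1.3830


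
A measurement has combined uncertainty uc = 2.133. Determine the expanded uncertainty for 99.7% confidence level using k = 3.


U = k * uc
U = 3 * 2.133
U = 6.3990

6.3990


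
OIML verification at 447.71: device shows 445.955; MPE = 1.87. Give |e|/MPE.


e = indication - reference = 445.955 - 447.71 = -1.7550
|e| = 1.7550
ratio = |e| / MPE = 1.7550 / 1.87
ratio = 0.9385

0.9385


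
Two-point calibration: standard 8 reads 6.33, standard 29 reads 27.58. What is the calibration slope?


slope = (y2 - y1) / (x2 - x1)
= (27.58 - 6.33) / (29 - 8)
= 21.2500 / 21
= 1.0119

1.0119


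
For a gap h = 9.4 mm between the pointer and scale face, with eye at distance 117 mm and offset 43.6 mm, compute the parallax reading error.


error = h * offset / d
= 9.4 * 43.6 / 117
= 3.5029

3.5029


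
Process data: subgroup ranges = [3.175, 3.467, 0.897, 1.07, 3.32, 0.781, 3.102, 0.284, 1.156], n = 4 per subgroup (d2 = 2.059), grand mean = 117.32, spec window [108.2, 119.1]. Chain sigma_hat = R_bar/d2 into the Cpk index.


R_bar = (3.175 + 3.467 + 0.897 + 1.07 + 3.32 + 0.781 + 3.102 + 0.284 + 1.156) / 9 = 1.9168889
sigma = R_bar / d2 = 1.9168889 / 2.059 = 0.93098052
Cp = (USL - LSL)/(6*sigma) = (119.1 - 108.2)/(6*0.93098052) = 1.9513
Cpu = (119.1 - 117.32)/(3*0.93098052) = 0.6373
Cpl = (117.32 - 108.2)/(3*0.93098052) = 3.2654
Cpk = min(Cpu, Cpl) = 0.6373

0.6373


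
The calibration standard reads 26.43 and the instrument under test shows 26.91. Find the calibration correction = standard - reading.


Correction = standard - reading
= 26.43 - 26.91
= -0.4800

-0.4800


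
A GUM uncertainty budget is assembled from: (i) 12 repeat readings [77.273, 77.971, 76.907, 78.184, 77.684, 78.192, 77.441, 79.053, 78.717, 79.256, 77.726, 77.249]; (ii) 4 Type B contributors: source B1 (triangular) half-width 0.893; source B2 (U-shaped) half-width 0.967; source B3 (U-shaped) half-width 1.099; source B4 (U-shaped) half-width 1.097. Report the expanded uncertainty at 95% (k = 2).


mean = (77.273 + 77.971 + 76.907 + 78.184 + 77.684 + 78.192 + 77.441 + 79.053 + 78.717 + 79.256 + 77.726 + 77.249) / 12 = 77.97108333
s = sqrt(sum((x - mean)^2)/(n-1)) = 0.74079521
u_A = s / sqrt(n) = 0.74079521 / sqrt(12) = 0.21384916
u_B1 = 0.893 / sqrt(6) = 0.36456572
u_B2 = 0.967 / sqrt(2) = 0.68377226
u_B3 = 1.099 / sqrt(2) = 0.77711035
u_B4 = 1.097 / sqrt(2) = 0.77569614
uc = sqrt(0.21384916^2 + 0.36456572^2 + 0.68377226^2 + 0.77711035^2 + 0.77569614^2) = 1.3608046
U = k * uc = 2 * 1.3608046
U = 2.7216

2.7216


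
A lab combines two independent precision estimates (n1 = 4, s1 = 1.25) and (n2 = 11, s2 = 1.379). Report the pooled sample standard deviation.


s_p = sqrt(((n1-1)*s1^2 + (n2-1)*s2^2) / (n1+n2-2))
numerator = (4-1)*1.25^2 + (11-1)*1.379^2 = 4.6875 + 19.01641 = 23.70391
denominator = 4 + 11 - 2 = 13
s_p^2 = 23.70391 / 13 = 1.8233777
s_p = sqrt(1.8233777) = 1.3503

1.3503


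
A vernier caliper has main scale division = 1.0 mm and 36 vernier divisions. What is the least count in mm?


LC = MSD / n_div
= 1.0 / 36
= 0.0278

0.0278


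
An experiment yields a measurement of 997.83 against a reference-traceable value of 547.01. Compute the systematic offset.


Systematic error = measured - true
= 997.83 - 547.01
= 450.8200

450.8200


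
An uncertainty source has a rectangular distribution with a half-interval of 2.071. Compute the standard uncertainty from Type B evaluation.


u_B = half_width / sqrt(3)
u_B = 2.071 / 1.7320508
u_B = 1.1957

1.1957


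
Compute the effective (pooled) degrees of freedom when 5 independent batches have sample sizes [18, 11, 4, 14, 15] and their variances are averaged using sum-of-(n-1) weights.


nu = sum_i (n_i - 1)
nu = ((18 - 1) + (11 - 1) + (4 - 1) + (14 - 1) + (15 - 1))
nu = 17 + 10 + 3 + 13 + 14
nu = 57

57


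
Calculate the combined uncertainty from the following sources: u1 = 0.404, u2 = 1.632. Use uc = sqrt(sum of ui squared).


uc = sqrt(0.404^2 + 1.632^2)
uc = sqrt(2.82664)
uc = 1.6813

1.6813


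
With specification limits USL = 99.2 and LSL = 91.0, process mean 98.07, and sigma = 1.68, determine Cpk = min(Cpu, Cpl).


Cpu = (USL - mean) / (3*sigma) = (99.2 - 98.07) / (3*1.68) = 0.2242
Cpl = (mean - LSL) / (3*sigma) = (98.07 - 91.0) / (3*1.68) = 1.4028
Cpk = min(Cpu, Cpl) = 0.2242

0.2242


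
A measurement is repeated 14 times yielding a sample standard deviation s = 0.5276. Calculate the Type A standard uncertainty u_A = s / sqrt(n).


u_A = s / sqrt(n)
u_A = 0.5276 / sqrt(14)
u_A = 0.5276 / 3.7416574
u_A = 0.1410

0.1410


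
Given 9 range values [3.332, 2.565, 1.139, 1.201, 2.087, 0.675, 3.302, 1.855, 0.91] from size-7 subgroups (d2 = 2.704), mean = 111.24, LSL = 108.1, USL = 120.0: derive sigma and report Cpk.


R_bar = (3.332 + 2.565 + 1.139 + 1.201 + 2.087 + 0.675 + 3.302 + 1.855 + 0.91) / 9 = 1.8962222
sigma = R_bar / d2 = 1.8962222 / 2.704 = 0.70126561
Cp = (USL - LSL)/(6*sigma) = (120.0 - 108.1)/(6*0.70126561) = 2.8282
Cpu = (120.0 - 111.24)/(3*0.70126561) = 4.1639
Cpl = (111.24 - 108.1)/(3*0.70126561) = 1.4925
Cpk = min(Cpu, Cpl) = 1.4925

1.4925


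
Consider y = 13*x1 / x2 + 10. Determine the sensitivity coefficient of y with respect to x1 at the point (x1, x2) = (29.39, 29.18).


y = 13*x1 / x2 + 10
dy/dx1 = 13/x2
Evaluate at x2 = 29.18: c1 = 13 / 29.18
c1 = 0.4455

0.4455


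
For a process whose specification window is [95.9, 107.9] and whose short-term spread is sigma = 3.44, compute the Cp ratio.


Cp = (USL - LSL) / (6 * sigma)
= (107.9 - 95.9) / (6 * 3.44)
= 12.0000 / 20.6400
= 0.5814

0.5814


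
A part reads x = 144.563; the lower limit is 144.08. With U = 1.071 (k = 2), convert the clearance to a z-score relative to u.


u = U / k = 1.071 / 2 = 0.5355
margin = |LSL - x| = |144.08 - 144.563| = 0.483
z = margin / u = 0.483 / 0.5355
z = 0.9020

0.9020


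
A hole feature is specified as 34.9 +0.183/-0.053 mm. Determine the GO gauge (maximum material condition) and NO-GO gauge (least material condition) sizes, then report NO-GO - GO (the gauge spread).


GO = nominal - lower_tol (smallest hole = maximum material condition)
GO = 34.9 - 0.053 = 34.847
NO-GO = nominal + upper_tol (largest hole = least material condition)
NO-GO = 34.9 + 0.183 = 35.083
spread = NO-GO - GO = 35.083 - 34.847 = 0.2360

0.2360


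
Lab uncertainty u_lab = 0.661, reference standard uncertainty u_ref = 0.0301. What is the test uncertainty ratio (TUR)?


TUR = u_lab / u_ref
= 0.661 / 0.0301
= 21.9601

21.9601


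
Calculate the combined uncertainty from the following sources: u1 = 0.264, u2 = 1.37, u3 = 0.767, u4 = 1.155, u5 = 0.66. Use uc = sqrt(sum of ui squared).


uc = sqrt(0.264^2 + 1.37^2 + 0.767^2 + 1.155^2 + 0.66^2)
uc = sqrt(4.30451)
uc = 2.0747

2.0747


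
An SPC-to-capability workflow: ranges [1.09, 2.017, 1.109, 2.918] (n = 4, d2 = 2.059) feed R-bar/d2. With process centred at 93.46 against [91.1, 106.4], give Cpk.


R_bar = (1.09 + 2.017 + 1.109 + 2.918) / 4 = 1.7835
sigma = R_bar / d2 = 1.7835 / 2.059 = 0.86619718
Cp = (USL - LSL)/(6*sigma) = (106.4 - 91.1)/(6*0.86619718) = 2.9439
Cpu = (106.4 - 93.46)/(3*0.86619718) = 4.9796
Cpl = (93.46 - 91.1)/(3*0.86619718) = 0.9082
Cpk = min(Cpu, Cpl) = 0.9082

0.9082


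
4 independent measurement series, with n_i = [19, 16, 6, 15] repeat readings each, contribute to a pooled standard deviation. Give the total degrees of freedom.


nu = sum_i (n_i - 1)
nu = ((19 - 1) + (16 - 1) + (6 - 1) + (15 - 1))
nu = 18 + 15 + 5 + 14
nu = 52

52


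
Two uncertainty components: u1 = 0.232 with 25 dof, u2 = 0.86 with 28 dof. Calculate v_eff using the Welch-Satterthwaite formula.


uc = sqrt(u1^2 + u2^2) = sqrt(0.232^2 + 0.86^2) = 0.89074351
v_eff = uc^4 / (u1^4/v1 + u2^4/v2)
= 0.89074351^4 / (0.232^4/25 + 0.86^4/28)
= 0.62952164 / 0.019651887
v_eff = 32.0336

32.0336


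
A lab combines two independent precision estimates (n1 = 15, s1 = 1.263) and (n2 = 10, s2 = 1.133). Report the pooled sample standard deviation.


s_p = sqrt(((n1-1)*s1^2 + (n2-1)*s2^2) / (n1+n2-2))
numerator = (15-1)*1.263^2 + (10-1)*1.133^2 = 22.332366 + 11.553201 = 33.885567
denominator = 15 + 10 - 2 = 23
s_p^2 = 33.885567 / 23 = 1.4732855
s_p = sqrt(1.4732855) = 1.2138

1.2138


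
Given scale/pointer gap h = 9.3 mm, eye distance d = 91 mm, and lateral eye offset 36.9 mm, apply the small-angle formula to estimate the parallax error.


error = h * offset / d
= 9.3 * 36.9 / 91
= 3.7711

3.7711


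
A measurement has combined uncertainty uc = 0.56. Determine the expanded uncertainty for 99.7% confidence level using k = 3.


U = k * uc
U = 3 * 0.56
U = 1.6800

1.6800


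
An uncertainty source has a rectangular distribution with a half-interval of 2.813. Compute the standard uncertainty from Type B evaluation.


u_B = half_width / sqrt(3)
u_B = 2.813 / 1.7320508
u_B = 1.6241

1.6241


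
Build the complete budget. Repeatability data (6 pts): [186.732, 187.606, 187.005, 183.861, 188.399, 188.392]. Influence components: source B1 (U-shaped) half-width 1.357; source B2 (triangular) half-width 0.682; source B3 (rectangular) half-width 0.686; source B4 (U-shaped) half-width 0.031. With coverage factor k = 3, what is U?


mean = (186.732 + 187.606 + 187.005 + 183.861 + 188.399 + 188.392) / 6 = 186.9991667
s = sqrt(sum((x - mean)^2)/(n-1)) = 1.6844742
u_A = s / sqrt(n) = 1.6844742 / sqrt(6) = 0.68768371
u_B1 = 1.357 / sqrt(2) = 0.9595439
u_B2 = 0.682 / sqrt(6) = 0.27842533
u_B3 = 0.686 / sqrt(3) = 0.39606228
u_B4 = 0.031 / sqrt(2) = 0.02192031
uc = sqrt(0.68768371^2 + 0.9595439^2 + 0.27842533^2 + 0.39606228^2 + 0.02192031^2) = 1.2761269
U = k * uc = 3 * 1.2761269
U = 3.8284

3.8284


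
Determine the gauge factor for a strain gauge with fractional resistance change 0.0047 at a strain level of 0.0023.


GF = (dR/R) / epsilon
= 0.0047 / 0.0023
= 2.0435

2.0435


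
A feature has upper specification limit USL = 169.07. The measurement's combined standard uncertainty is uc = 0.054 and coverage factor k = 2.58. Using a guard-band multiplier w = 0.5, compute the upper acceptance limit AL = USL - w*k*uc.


U = k * uc = 2.58 * 0.054 = 0.13932
guard band g = w * U = 0.5 * 0.13932 = 0.06966
AL = USL - g = 169.07 - 0.06966
AL = 169.0003

169.0003


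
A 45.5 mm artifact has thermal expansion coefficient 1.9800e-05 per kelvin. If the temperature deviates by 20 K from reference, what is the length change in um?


dL = L * alpha * dT
= 45.5 * 1.9800e-05 * 20
= 0.0180180 mm
dL_um = 0.0180180 * 1000 = 18.0180 um

18.0180


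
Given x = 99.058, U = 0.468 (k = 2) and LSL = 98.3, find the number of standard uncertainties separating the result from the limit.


u = U / k = 0.468 / 2 = 0.234
margin = |LSL - x| = |98.3 - 99.058| = 0.758
z = margin / u = 0.758 / 0.234
z = 3.2393

3.2393


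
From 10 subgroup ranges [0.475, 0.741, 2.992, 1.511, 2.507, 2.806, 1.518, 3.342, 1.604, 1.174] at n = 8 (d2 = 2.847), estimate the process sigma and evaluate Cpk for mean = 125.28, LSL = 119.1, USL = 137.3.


R_bar = (0.475 + 0.741 + 2.992 + 1.511 + 2.507 + 2.806 + 1.518 + 3.342 + 1.604 + 1.174) / 10 = 1.867
sigma = R_bar / d2 = 1.867 / 2.847 = 0.65577801
Cp = (USL - LSL)/(6*sigma) = (137.3 - 119.1)/(6*0.65577801) = 4.6255
Cpu = (137.3 - 125.28)/(3*0.65577801) = 6.1098
Cpl = (125.28 - 119.1)/(3*0.65577801) = 3.1413
Cpk = min(Cpu, Cpl) = 3.1413

3.1413


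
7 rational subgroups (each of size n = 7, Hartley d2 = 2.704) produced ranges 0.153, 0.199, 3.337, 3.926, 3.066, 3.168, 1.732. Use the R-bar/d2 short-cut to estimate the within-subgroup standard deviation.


R_bar = (0.153 + 0.199 + 3.337 + 3.926 + 3.066 + 3.168 + 1.732) / 7
R_bar = 15.581 / 7 = 2.2258571
sigma_hat = R_bar / d2 = 2.2258571 / 2.704 = 0.8232

0.8232


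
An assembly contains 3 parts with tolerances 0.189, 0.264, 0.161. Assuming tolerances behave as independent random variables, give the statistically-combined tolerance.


RSS = sqrt(0.189^2 + 0.264^2 + 0.161^2)
= sqrt(0.131338)
= 0.3624

0.3624


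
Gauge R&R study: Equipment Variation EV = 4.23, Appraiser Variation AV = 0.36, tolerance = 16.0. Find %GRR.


GRR = sqrt(EV^2 + AV^2) = sqrt(4.23^2 + 0.36^2) = 4.2452915
%GRR = GRR / tol * 100 = 4.2452915 / 16.0 * 100
%GRR = 26.5331

26.5331


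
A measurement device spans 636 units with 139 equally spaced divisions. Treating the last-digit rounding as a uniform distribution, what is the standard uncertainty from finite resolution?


resolution = range / divisions
resolution = 636 / 139 = 4.5755396
u_res = resolution / (2*sqrt(3))
u_res = 4.5755396 / 3.4641016
u_res = 1.3208

1.3208


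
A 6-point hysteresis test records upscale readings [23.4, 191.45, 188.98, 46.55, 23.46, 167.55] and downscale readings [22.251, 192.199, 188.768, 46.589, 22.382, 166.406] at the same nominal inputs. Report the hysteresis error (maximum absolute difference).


|23.4 - 22.251| = 1.1490
|191.45 - 192.199| = 0.7490
|188.98 - 188.768| = 0.2120
|46.55 - 46.589| = 0.0390
|23.46 - 22.382| = 1.0780
|167.55 - 166.406| = 1.1440
hysteresis = max(diffs) = 1.1490

1.1490


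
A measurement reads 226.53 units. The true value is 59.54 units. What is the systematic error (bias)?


Systematic error = measured - true
= 226.53 - 59.54
= 166.9900

166.9900


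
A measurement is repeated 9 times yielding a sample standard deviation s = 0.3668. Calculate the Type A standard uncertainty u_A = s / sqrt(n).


u_A = s / sqrt(n)
u_A = 0.3668 / sqrt(9)
u_A = 0.3668 / 3
u_A = 0.1223

0.1223


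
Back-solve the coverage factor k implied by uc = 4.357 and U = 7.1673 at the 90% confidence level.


k = U / uc
k = 7.1673 / 4.357
k = 1.645

1.645


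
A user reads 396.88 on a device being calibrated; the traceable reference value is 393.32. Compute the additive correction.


Correction = standard - reading
= 393.32 - 396.88
= -3.5600

-3.5600


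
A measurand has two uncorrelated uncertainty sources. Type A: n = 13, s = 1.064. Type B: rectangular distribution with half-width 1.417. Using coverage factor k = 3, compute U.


u_A = s / sqrt(n) = 1.064 / sqrt(13) = 0.2951005
u_B = half_width / sqrt(3) = 1.417 / sqrt(3) = 0.81810533
uc = sqrt(u_A^2 + u_B^2) = sqrt(0.2951005^2 + 0.81810533^2) = 0.86970146
U = k * uc = 3 * 0.86970146
U = 2.6091

2.6091


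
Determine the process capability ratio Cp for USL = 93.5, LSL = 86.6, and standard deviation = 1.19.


Cp = (USL - LSL) / (6 * sigma)
= (93.5 - 86.6) / (6 * 1.19)
= 6.9000 / 7.1400
= 0.9664

0.9664


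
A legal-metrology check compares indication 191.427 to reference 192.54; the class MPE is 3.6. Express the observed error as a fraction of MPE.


e = indication - reference = 191.427 - 192.54 = -1.1130
|e| = 1.1130
ratio = |e| / MPE = 1.1130 / 3.6
ratio = 0.3092

0.3092


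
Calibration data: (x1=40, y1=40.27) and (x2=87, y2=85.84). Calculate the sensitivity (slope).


slope = (y2 - y1) / (x2 - x1)
= (85.84 - 40.27) / (87 - 40)
= 45.5700 / 47
= 0.9696

0.9696


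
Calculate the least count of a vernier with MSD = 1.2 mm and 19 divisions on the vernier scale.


LC = MSD / n_div
= 1.2 / 19
= 0.0632

0.0632


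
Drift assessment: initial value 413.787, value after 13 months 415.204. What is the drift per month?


rate = (v2 - v1) / months
= (415.204 - 413.787) / 13
= 1.4170 / 13
= 0.1090

0.1090


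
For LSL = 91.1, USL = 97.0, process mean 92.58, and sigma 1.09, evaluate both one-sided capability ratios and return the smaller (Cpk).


Cpu = (USL - mean) / (3*sigma) = (97.0 - 92.58) / (3*1.09) = 1.3517
Cpl = (mean - LSL) / (3*sigma) = (92.58 - 91.1) / (3*1.09) = 0.4526
Cpk = min(Cpu, Cpl) = 0.4526

0.4526


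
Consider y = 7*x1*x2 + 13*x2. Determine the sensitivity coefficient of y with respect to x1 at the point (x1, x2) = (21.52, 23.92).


y = 7*x1*x2 + 13*x2
dy/dx1 = 7*x2
Evaluate at x2 = 23.92: c1 = 7 * 23.92
c1 = 167.4400

167.4400


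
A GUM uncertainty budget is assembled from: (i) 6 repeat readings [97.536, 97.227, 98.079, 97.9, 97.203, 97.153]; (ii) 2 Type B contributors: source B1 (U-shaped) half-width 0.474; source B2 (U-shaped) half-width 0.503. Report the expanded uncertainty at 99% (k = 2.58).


mean = (97.536 + 97.227 + 98.079 + 97.9 + 97.203 + 97.153) / 6 = 97.51633333
s = sqrt(sum((x - mean)^2)/(n-1)) = 0.39448278
u_A = s / sqrt(n) = 0.39448278 / sqrt(6) = 0.16104692
u_B1 = 0.474 / sqrt(2) = 0.33516861
u_B2 = 0.503 / sqrt(2) = 0.35567471
uc = sqrt(0.16104692^2 + 0.33516861^2 + 0.35567471^2) = 0.51456643
U = k * uc = 2.58 * 0.51456643
U = 1.3276

1.3276


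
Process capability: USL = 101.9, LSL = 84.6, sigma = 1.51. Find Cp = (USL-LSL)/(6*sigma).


Cp = (USL - LSL) / (6 * sigma)
= (101.9 - 84.6) / (6 * 1.51)
= 17.3000 / 9.0600
= 1.9095

1.9095


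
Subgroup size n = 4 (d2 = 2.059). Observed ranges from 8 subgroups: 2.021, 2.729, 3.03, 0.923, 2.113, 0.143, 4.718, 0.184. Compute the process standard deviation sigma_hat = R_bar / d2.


R_bar = (2.021 + 2.729 + 3.03 + 0.923 + 2.113 + 0.143 + 4.718 + 0.184) / 8
R_bar = 15.861 / 8 = 1.982625
sigma_hat = R_bar / d2 = 1.982625 / 2.059 = 0.9629

0.9629


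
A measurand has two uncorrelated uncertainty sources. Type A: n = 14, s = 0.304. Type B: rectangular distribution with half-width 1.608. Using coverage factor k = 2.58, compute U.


u_A = s / sqrt(n) = 0.304 / sqrt(14) = 0.081247418
u_B = half_width / sqrt(3) = 1.608 / sqrt(3) = 0.92837923
uc = sqrt(u_A^2 + u_B^2) = sqrt(0.081247418^2 + 0.92837923^2) = 0.93192765
U = k * uc = 2.58 * 0.93192765
U = 2.4044

2.4044


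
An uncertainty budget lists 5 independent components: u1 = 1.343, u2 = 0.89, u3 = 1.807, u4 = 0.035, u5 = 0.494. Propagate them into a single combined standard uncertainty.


uc = sqrt(1.343^2 + 0.89^2 + 1.807^2 + 0.035^2 + 0.494^2)
uc = sqrt(6.106259)
uc = 2.4711

2.4711


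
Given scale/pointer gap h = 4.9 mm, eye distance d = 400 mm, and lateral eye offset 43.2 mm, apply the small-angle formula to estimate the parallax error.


error = h * offset / d
= 4.9 * 43.2 / 400
= 0.5292

0.5292


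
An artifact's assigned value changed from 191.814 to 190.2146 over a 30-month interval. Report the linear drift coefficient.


rate = (v2 - v1) / months
= (190.2146 - 191.814) / 30
= -1.5994 / 30
= -0.0533

-0.0533


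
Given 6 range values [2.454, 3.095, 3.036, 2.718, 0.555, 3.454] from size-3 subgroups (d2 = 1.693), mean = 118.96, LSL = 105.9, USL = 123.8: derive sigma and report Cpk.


R_bar = (2.454 + 3.095 + 3.036 + 2.718 + 0.555 + 3.454) / 6 = 2.552
sigma = R_bar / d2 = 2.552 / 1.693 = 1.5073833
Cp = (USL - LSL)/(6*sigma) = (123.8 - 105.9)/(6*1.5073833) = 1.9791
Cpu = (123.8 - 118.96)/(3*1.5073833) = 1.0703
Cpl = (118.96 - 105.9)/(3*1.5073833) = 2.8880
Cpk = min(Cpu, Cpl) = 1.0703

1.0703


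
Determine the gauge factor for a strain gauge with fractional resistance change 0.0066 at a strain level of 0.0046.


GF = (dR/R) / epsilon
= 0.0066 / 0.0046
= 1.4348

1.4348


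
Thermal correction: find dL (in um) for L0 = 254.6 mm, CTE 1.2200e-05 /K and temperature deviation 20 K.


dL = L * alpha * dT
= 254.6 * 1.2200e-05 * 20
= 0.0621224 mm
dL_um = 0.0621224 * 1000 = 62.1224 um

62.1224


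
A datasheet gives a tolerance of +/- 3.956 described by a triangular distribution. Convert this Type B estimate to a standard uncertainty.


u_B = half_width / sqrt(6)
u_B = 3.956 / 2.4494897
u_B = 1.6150

1.6150


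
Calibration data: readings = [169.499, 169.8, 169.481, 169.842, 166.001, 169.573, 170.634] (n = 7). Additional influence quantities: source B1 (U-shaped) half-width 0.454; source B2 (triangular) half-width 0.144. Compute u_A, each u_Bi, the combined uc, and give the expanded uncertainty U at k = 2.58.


mean = (169.499 + 169.8 + 169.481 + 169.842 + 166.001 + 169.573 + 170.634) / 7 = 169.2614286
s = sqrt(sum((x - mean)^2)/(n-1)) = 1.4912633
u_A = s / sqrt(n) = 1.4912633 / sqrt(7) = 0.56364455
u_B1 = 0.454 / sqrt(2) = 0.32102648
u_B2 = 0.144 / sqrt(6) = 0.058787754
uc = sqrt(0.56364455^2 + 0.32102648^2 + 0.058787754^2) = 0.65131343
U = k * uc = 2.58 * 0.65131343
U = 1.6804

1.6804


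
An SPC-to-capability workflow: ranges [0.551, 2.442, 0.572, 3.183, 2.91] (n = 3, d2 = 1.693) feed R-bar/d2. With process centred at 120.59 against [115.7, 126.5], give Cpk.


R_bar = (0.551 + 2.442 + 0.572 + 3.183 + 2.91) / 5 = 1.9316
sigma = R_bar / d2 = 1.9316 / 1.693 = 1.1409333
Cp = (USL - LSL)/(6*sigma) = (126.5 - 115.7)/(6*1.1409333) = 1.5777
Cpu = (126.5 - 120.59)/(3*1.1409333) = 1.7267
Cpl = (120.59 - 115.7)/(3*1.1409333) = 1.4287
Cpk = min(Cpu, Cpl) = 1.4287

1.4287
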